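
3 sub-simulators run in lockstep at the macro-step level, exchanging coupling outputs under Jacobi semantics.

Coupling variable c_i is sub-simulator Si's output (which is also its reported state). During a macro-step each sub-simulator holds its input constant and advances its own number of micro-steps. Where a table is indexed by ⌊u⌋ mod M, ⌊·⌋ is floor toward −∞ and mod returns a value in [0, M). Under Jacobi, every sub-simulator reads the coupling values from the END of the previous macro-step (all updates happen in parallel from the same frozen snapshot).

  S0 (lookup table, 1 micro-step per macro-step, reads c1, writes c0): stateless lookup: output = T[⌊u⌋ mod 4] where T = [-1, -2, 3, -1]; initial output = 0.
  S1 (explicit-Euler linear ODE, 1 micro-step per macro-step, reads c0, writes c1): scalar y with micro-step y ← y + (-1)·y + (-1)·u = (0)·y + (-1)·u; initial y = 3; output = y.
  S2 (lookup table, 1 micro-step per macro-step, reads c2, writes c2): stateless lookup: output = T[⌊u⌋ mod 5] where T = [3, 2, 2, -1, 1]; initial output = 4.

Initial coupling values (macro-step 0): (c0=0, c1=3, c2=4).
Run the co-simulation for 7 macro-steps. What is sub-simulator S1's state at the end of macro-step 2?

S1 state at macro-step 2 = 1

macro 1: S0 reads c1=3 → after 1×micro: -1; S1 reads c0=0 → after 1×micro: 0; S2 reads c2=4 → after 1×micro: 1 ⇒ (c0=-1, c1=0, c2=1)
macro 2: S0 reads c1=0 → after 1×micro: -1; S1 reads c0=-1 → after 1×micro: 1; S2 reads c2=1 → after 1×micro: 2 ⇒ (c0=-1, c1=1, c2=2)
macro 3: S0 reads c1=1 → after 1×micro: -2; S1 reads c0=-1 → after 1×micro: 1; S2 reads c2=2 → after 1×micro: 2 ⇒ (c0=-2, c1=1, c2=2)
macro 4: S0 reads c1=1 → after 1×micro: -2; S1 reads c0=-2 → after 1×micro: 2; S2 reads c2=2 → after 1×micro: 2 ⇒ (c0=-2, c1=2, c2=2)
macro 5: S0 reads c1=2 → after 1×micro: 3; S1 reads c0=-2 → after 1×micro: 2; S2 reads c2=2 → after 1×micro: 2 ⇒ (c0=3, c1=2, c2=2)
macro 6: S0 reads c1=2 → after 1×micro: 3; S1 reads c0=3 → after 1×micro: -3; S2 reads c2=2 → after 1×micro: 2 ⇒ (c0=3, c1=-3, c2=2)
macro 7: S0 reads c1=-3 → after 1×micro: -2; S1 reads c0=3 → after 1×micro: -3; S2 reads c2=2 → after 1×micro: 2 ⇒ (c0=-2, c1=-3, c2=2)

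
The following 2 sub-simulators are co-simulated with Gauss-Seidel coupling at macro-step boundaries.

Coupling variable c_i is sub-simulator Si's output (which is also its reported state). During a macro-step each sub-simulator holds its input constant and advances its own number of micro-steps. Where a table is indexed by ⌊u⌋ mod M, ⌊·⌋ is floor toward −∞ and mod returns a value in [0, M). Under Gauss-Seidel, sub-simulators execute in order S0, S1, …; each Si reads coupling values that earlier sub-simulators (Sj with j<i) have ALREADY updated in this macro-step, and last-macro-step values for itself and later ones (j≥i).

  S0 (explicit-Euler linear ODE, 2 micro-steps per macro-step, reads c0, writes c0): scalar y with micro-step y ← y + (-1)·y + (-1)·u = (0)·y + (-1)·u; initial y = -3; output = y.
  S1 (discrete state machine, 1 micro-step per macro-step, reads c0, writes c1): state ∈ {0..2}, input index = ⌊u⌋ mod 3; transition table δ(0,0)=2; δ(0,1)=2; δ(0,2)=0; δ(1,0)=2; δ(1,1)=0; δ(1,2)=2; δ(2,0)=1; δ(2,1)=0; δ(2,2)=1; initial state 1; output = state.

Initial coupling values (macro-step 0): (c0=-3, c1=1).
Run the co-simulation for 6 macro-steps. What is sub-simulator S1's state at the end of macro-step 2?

macro 1: S0 reads c0=-3 → after 2×micro: 3; S1 reads c0=3 → after 1×micro: 2 ⇒ (c0=3, c1=2)
macro 2: S0 reads c0=3 → after 2×micro: -3; S1 reads c0=-3 → after 1×micro: 1 ⇒ (c0=-3, c1=1)
macro 3: S0 reads c0=-3 → after 2×micro: 3; S1 reads c0=3 → after 1×micro: 2 ⇒ (c0=3, c1=2)
macro 4: S0 reads c0=3 → after 2×micro: -3; S1 reads c0=-3 → after 1×micro: 1 ⇒ (c0=-3, c1=1)
macro 5: S0 reads c0=-3 → after 2×micro: 3; S1 reads c0=3 → after 1×micro: 2 ⇒ (c0=3, c1=2)
macro 6: S0 reads c0=3 → after 2×micro: -3; S1 reads c0=-3 → after 1×micro: 1 ⇒ (c0=-3, c1=1)

S1 state at macro-step 2 = 1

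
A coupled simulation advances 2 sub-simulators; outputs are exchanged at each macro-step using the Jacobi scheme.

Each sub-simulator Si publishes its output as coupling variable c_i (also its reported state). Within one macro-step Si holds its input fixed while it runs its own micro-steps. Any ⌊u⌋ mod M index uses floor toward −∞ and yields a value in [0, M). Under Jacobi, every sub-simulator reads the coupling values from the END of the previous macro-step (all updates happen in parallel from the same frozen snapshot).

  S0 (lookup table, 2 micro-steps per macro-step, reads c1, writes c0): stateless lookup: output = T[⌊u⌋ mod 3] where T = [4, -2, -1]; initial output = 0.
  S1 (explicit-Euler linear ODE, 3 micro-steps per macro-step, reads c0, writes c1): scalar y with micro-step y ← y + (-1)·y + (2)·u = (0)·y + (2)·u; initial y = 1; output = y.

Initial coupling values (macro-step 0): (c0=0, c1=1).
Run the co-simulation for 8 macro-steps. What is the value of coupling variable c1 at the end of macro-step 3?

c1 at macro-step 3 = 8

macro 1: S0 reads c1=1 → after 2×micro: -2; S1 reads c0=0 → after 3×micro: 0 ⇒ (c0=-2, c1=0)
macro 2: S0 reads c1=0 → after 2×micro: 4; S1 reads c0=-2 → after 3×micro: -4 ⇒ (c0=4, c1=-4)
macro 3: S0 reads c1=-4 → after 2×micro: -1; S1 reads c0=4 → after 3×micro: 8 ⇒ (c0=-1, c1=8)
macro 4: S0 reads c1=8 → after 2×micro: -1; S1 reads c0=-1 → after 3×micro: -2 ⇒ (c0=-1, c1=-2)
macro 5: S0 reads c1=-2 → after 2×micro: -2; S1 reads c0=-1 → after 3×micro: -2 ⇒ (c0=-2, c1=-2)
macro 6: S0 reads c1=-2 → after 2×micro: -2; S1 reads c0=-2 → after 3×micro: -4 ⇒ (c0=-2, c1=-4)
macro 7: S0 reads c1=-4 → after 2×micro: -1; S1 reads c0=-2 → after 3×micro: -4 ⇒ (c0=-1, c1=-4)
macro 8: S0 reads c1=-4 → after 2×micro: -1; S1 reads c0=-1 → after 3×micro: -2 ⇒ (c0=-1, c1=-2)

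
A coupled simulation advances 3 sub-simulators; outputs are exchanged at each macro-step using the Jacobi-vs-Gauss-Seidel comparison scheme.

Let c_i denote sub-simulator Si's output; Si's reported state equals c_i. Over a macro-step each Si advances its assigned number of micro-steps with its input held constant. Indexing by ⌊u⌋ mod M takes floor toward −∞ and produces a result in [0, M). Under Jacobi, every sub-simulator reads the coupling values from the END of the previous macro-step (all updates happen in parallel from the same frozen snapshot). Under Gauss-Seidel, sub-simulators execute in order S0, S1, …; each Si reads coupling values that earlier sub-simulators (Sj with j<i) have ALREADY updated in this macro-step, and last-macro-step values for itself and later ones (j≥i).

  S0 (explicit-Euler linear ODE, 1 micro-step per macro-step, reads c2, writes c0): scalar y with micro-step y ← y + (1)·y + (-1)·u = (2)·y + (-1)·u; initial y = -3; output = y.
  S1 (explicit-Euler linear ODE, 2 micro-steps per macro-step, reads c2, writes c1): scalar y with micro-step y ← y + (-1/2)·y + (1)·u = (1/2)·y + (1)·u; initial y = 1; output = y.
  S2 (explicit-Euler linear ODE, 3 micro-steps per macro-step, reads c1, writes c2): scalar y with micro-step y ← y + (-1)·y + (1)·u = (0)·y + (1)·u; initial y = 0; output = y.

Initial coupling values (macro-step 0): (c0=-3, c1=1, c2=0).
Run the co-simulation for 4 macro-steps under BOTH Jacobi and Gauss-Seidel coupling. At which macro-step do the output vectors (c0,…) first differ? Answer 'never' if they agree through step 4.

[Jacobi] macro 1: S0 reads c2=0 → after 1×micro: -6; S1 reads c2=0 → after 2×micro: 1/4; S2 reads c1=1 → after 3×micro: 1 ⇒ (c0=-6, c1=1/4, c2=1)
[Jacobi] macro 2: S0 reads c2=1 → after 1×micro: -13; S1 reads c2=1 → after 2×micro: 25/16; S2 reads c1=1/4 → after 3×micro: 1/4 ⇒ (c0=-13, c1=25/16, c2=1/4)
[Jacobi] macro 3: S0 reads c2=1/4 → after 1×micro: -105/4; S1 reads c2=1/4 → after 2×micro: 49/64; S2 reads c1=25/16 → after 3×micro: 25/16 ⇒ (c0=-105/4, c1=49/64, c2=25/16)
[Jacobi] macro 4: S0 reads c2=25/16 → after 1×micro: -865/16; S1 reads c2=25/16 → after 2×micro: 649/256; S2 reads c1=49/64 → after 3×micro: 49/64 ⇒ (c0=-865/16, c1=649/256, c2=49/64)
[Gauss-Seidel] macro 1: S0 reads c2=0 → after 1×micro: -6; S1 reads c2=0 → after 2×micro: 1/4; S2 reads c1=1/4 → after 3×micro: 1/4 ⇒ (c0=-6, c1=1/4, c2=1/4)
[Gauss-Seidel] macro 2: S0 reads c2=1/4 → after 1×micro: -49/4; S1 reads c2=1/4 → after 2×micro: 7/16; S2 reads c1=7/16 → after 3×micro: 7/16 ⇒ (c0=-49/4, c1=7/16, c2=7/16)
[Gauss-Seidel] macro 3: S0 reads c2=7/16 → after 1×micro: -399/16; S1 reads c2=7/16 → after 2×micro: 49/64; S2 reads c1=49/64 → after 3×micro: 49/64 ⇒ (c0=-399/16, c1=49/64, c2=49/64)
[Gauss-Seidel] macro 4: S0 reads c2=49/64 → after 1×micro: -3241/64; S1 reads c2=49/64 → after 2×micro: 343/256; S2 reads c1=343/256 → after 3×micro: 343/256 ⇒ (c0=-3241/64, c1=343/256, c2=343/256)

first divergence at macro-step: 1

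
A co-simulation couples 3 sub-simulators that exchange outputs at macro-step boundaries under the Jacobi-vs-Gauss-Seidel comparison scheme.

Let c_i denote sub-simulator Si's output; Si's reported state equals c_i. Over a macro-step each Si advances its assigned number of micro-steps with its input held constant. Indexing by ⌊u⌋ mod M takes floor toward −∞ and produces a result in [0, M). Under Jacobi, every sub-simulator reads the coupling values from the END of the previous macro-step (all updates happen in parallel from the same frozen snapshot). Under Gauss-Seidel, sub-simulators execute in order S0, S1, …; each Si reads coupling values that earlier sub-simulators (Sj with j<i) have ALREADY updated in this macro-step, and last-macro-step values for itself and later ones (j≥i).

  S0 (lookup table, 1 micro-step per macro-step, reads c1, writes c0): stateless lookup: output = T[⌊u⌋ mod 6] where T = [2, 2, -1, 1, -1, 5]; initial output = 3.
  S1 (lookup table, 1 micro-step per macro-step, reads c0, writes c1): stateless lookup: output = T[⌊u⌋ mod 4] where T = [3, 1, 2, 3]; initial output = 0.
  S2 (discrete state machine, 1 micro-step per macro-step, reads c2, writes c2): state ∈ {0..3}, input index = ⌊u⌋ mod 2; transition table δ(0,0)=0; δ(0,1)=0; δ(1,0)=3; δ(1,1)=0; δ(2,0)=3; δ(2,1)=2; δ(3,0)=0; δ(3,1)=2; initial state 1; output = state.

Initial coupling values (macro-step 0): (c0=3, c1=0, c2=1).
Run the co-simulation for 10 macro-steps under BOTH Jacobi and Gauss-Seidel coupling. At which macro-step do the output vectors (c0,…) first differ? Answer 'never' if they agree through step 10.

[Jacobi] macro 1: S0 reads c1=0 → after 1×micro: 2; S1 reads c0=3 → after 1×micro: 3; S2 reads c2=1 → after 1×micro: 0 ⇒ (c0=2, c1=3, c2=0)
[Jacobi] macro 2: S0 reads c1=3 → after 1×micro: 1; S1 reads c0=2 → after 1×micro: 2; S2 reads c2=0 → after 1×micro: 0 ⇒ (c0=1, c1=2, c2=0)
[Jacobi] macro 3: S0 reads c1=2 → after 1×micro: -1; S1 reads c0=1 → after 1×micro: 1; S2 reads c2=0 → after 1×micro: 0 ⇒ (c0=-1, c1=1, c2=0)
[Jacobi] macro 4: S0 reads c1=1 → after 1×micro: 2; S1 reads c0=-1 → after 1×micro: 3; S2 reads c2=0 → after 1×micro: 0 ⇒ (c0=2, c1=3, c2=0)
[Jacobi] macro 5: S0 reads c1=3 → after 1×micro: 1; S1 reads c0=2 → after 1×micro: 2; S2 reads c2=0 → after 1×micro: 0 ⇒ (c0=1, c1=2, c2=0)
[Jacobi] macro 6: S0 reads c1=2 → after 1×micro: -1; S1 reads c0=1 → after 1×micro: 1; S2 reads c2=0 → after 1×micro: 0 ⇒ (c0=-1, c1=1, c2=0)
[Jacobi] macro 7: S0 reads c1=1 → after 1×micro: 2; S1 reads c0=-1 → after 1×micro: 3; S2 reads c2=0 → after 1×micro: 0 ⇒ (c0=2, c1=3, c2=0)
[Jacobi] macro 8: S0 reads c1=3 → after 1×micro: 1; S1 reads c0=2 → after 1×micro: 2; S2 reads c2=0 → after 1×micro: 0 ⇒ (c0=1, c1=2, c2=0)
[Jacobi] macro 9: S0 reads c1=2 → after 1×micro: -1; S1 reads c0=1 → after 1×micro: 1; S2 reads c2=0 → after 1×micro: 0 ⇒ (c0=-1, c1=1, c2=0)
[Jacobi] macro 10: S0 reads c1=1 → after 1×micro: 2; S1 reads c0=-1 → after 1×micro: 3; S2 reads c2=0 → after 1×micro: 0 ⇒ (c0=2, c1=3, c2=0)
[Gauss-Seidel] macro 1: S0 reads c1=0 → after 1×micro: 2; S1 reads c0=2 → after 1×micro: 2; S2 reads c2=1 → after 1×micro: 0 ⇒ (c0=2, c1=2, c2=0)
[Gauss-Seidel] macro 2: S0 reads c1=2 → after 1×micro: -1; S1 reads c0=-1 → after 1×micro: 3; S2 reads c2=0 → after 1×micro: 0 ⇒ (c0=-1, c1=3, c2=0)
[Gauss-Seidel] macro 3: S0 reads c1=3 → after 1×micro: 1; S1 reads c0=1 → after 1×micro: 1; S2 reads c2=0 → after 1×micro: 0 ⇒ (c0=1, c1=1, c2=0)
[Gauss-Seidel] macro 4: S0 reads c1=1 → after 1×micro: 2; S1 reads c0=2 → after 1×micro: 2; S2 reads c2=0 → after 1×micro: 0 ⇒ (c0=2, c1=2, c2=0)
[Gauss-Seidel] macro 5: S0 reads c1=2 → after 1×micro: -1; S1 reads c0=-1 → after 1×micro: 3; S2 reads c2=0 → after 1×micro: 0 ⇒ (c0=-1, c1=3, c2=0)
[Gauss-Seidel] macro 6: S0 reads c1=3 → after 1×micro: 1; S1 reads c0=1 → after 1×micro: 1; S2 reads c2=0 → after 1×micro: 0 ⇒ (c0=1, c1=1, c2=0)
[Gauss-Seidel] macro 7: S0 reads c1=1 → after 1×micro: 2; S1 reads c0=2 → after 1×micro: 2; S2 reads c2=0 → after 1×micro: 0 ⇒ (c0=2, c1=2, c2=0)
[Gauss-Seidel] macro 8: S0 reads c1=2 → after 1×micro: -1; S1 reads c0=-1 → after 1×micro: 3; S2 reads c2=0 → after 1×micro: 0 ⇒ (c0=-1, c1=3, c2=0)
[Gauss-Seidel] macro 9: S0 reads c1=3 → after 1×micro: 1; S1 reads c0=1 → after 1×micro: 1; S2 reads c2=0 → after 1×micro: 0 ⇒ (c0=1, c1=1, c2=0)
[Gauss-Seidel] macro 10: S0 reads c1=1 → after 1×micro: 2; S1 reads c0=2 → after 1×micro: 2; S2 reads c2=0 → after 1×micro: 0 ⇒ (c0=2, c1=2, c2=0)

first divergence at macro-step: 1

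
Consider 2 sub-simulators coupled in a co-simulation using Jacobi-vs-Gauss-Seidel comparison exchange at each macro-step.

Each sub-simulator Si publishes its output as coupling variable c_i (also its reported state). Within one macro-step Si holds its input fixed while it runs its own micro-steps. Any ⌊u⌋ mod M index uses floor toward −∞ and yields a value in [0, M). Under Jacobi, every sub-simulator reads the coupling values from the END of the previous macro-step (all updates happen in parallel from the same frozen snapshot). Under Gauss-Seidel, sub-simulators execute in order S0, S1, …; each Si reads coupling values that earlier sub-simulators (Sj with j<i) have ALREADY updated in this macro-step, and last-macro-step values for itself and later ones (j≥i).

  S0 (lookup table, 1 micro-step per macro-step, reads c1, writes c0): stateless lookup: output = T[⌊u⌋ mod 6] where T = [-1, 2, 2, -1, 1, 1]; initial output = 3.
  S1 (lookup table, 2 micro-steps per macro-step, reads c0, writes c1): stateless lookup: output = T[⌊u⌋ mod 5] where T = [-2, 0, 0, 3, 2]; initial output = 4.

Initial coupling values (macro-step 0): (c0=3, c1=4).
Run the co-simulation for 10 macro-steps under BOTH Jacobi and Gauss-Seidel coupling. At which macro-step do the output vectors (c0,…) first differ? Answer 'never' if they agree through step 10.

first divergence at macro-step: 1

[Jacobi] macro 1: S0 reads c1=4 → after 1×micro: 1; S1 reads c0=3 → after 2×micro: 3 ⇒ (c0=1, c1=3)
[Jacobi] macro 2: S0 reads c1=3 → after 1×micro: -1; S1 reads c0=1 → after 2×micro: 0 ⇒ (c0=-1, c1=0)
[Jacobi] macro 3: S0 reads c1=0 → after 1×micro: -1; S1 reads c0=-1 → after 2×micro: 2 ⇒ (c0=-1, c1=2)
[Jacobi] macro 4: S0 reads c1=2 → after 1×micro: 2; S1 reads c0=-1 → after 2×micro: 2 ⇒ (c0=2, c1=2)
[Jacobi] macro 5: S0 reads c1=2 → after 1×micro: 2; S1 reads c0=2 → after 2×micro: 0 ⇒ (c0=2, c1=0)
[Jacobi] macro 6: S0 reads c1=0 → after 1×micro: -1; S1 reads c0=2 → after 2×micro: 0 ⇒ (c0=-1, c1=0)
[Jacobi] macro 7: S0 reads c1=0 → after 1×micro: -1; S1 reads c0=-1 → after 2×micro: 2 ⇒ (c0=-1, c1=2)
[Jacobi] macro 8: S0 reads c1=2 → after 1×micro: 2; S1 reads c0=-1 → after 2×micro: 2 ⇒ (c0=2, c1=2)
[Jacobi] macro 9: S0 reads c1=2 → after 1×micro: 2; S1 reads c0=2 → after 2×micro: 0 ⇒ (c0=2, c1=0)
[Jacobi] macro 10: S0 reads c1=0 → after 1×micro: -1; S1 reads c0=2 → after 2×micro: 0 ⇒ (c0=-1, c1=0)
[Gauss-Seidel] macro 1: S0 reads c1=4 → after 1×micro: 1; S1 reads c0=1 → after 2×micro: 0 ⇒ (c0=1, c1=0)
[Gauss-Seidel] macro 2: S0 reads c1=0 → after 1×micro: -1; S1 reads c0=-1 → after 2×micro: 2 ⇒ (c0=-1, c1=2)
[Gauss-Seidel] macro 3: S0 reads c1=2 → after 1×micro: 2; S1 reads c0=2 → after 2×micro: 0 ⇒ (c0=2, c1=0)
[Gauss-Seidel] macro 4: S0 reads c1=0 → after 1×micro: -1; S1 reads c0=-1 → after 2×micro: 2 ⇒ (c0=-1, c1=2)
[Gauss-Seidel] macro 5: S0 reads c1=2 → after 1×micro: 2; S1 reads c0=2 → after 2×micro: 0 ⇒ (c0=2, c1=0)
[Gauss-Seidel] macro 6: S0 reads c1=0 → after 1×micro: -1; S1 reads c0=-1 → after 2×micro: 2 ⇒ (c0=-1, c1=2)
[Gauss-Seidel] macro 7: S0 reads c1=2 → after 1×micro: 2; S1 reads c0=2 → after 2×micro: 0 ⇒ (c0=2, c1=0)
[Gauss-Seidel] macro 8: S0 reads c1=0 → after 1×micro: -1; S1 reads c0=-1 → after 2×micro: 2 ⇒ (c0=-1, c1=2)
[Gauss-Seidel] macro 9: S0 reads c1=2 → after 1×micro: 2; S1 reads c0=2 → after 2×micro: 0 ⇒ (c0=2, c1=0)
[Gauss-Seidel] macro 10: S0 reads c1=0 → after 1×micro: -1; S1 reads c0=-1 → after 2×micro: 2 ⇒ (c0=-1, c1=2)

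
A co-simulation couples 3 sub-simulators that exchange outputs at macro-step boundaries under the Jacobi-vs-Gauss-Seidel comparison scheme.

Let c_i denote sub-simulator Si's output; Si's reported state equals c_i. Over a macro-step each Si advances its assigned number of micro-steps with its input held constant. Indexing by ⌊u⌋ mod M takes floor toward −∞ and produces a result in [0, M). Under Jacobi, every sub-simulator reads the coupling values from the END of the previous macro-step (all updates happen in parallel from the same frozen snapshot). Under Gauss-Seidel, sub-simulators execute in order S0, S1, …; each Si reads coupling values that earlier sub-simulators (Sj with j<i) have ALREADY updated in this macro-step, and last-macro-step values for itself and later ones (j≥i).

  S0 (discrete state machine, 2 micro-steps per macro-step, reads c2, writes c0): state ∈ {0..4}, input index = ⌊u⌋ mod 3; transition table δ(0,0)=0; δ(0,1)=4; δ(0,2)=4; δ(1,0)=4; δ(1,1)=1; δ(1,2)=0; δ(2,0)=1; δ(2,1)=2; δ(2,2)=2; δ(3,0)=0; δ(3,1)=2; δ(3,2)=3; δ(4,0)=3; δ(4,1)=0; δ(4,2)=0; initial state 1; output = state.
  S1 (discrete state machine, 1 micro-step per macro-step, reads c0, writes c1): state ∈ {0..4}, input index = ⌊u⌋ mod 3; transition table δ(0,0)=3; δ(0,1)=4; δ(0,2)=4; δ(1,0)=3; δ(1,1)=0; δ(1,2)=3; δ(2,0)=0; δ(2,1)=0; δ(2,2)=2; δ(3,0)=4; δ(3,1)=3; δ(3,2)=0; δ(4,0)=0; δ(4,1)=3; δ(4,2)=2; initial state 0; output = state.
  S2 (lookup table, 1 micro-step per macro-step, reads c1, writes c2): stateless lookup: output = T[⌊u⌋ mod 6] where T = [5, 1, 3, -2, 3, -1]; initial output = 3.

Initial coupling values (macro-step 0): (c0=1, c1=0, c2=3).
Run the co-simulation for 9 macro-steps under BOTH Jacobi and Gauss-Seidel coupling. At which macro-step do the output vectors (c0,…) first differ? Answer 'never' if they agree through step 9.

first divergence at macro-step: 1

[Jacobi] macro 1: S0 reads c2=3 → after 2×micro: 3; S1 reads c0=1 → after 1×micro: 4; S2 reads c1=0 → after 1×micro: 5 ⇒ (c0=3, c1=4, c2=5)
[Jacobi] macro 2: S0 reads c2=5 → after 2×micro: 3; S1 reads c0=3 → after 1×micro: 0; S2 reads c1=4 → after 1×micro: 3 ⇒ (c0=3, c1=0, c2=3)
[Jacobi] macro 3: S0 reads c2=3 → after 2×micro: 0; S1 reads c0=3 → after 1×micro: 3; S2 reads c1=0 → after 1×micro: 5 ⇒ (c0=0, c1=3, c2=5)
[Jacobi] macro 4: S0 reads c2=5 → after 2×micro: 0; S1 reads c0=0 → after 1×micro: 4; S2 reads c1=3 → after 1×micro: -2 ⇒ (c0=0, c1=4, c2=-2)
[Jacobi] macro 5: S0 reads c2=-2 → after 2×micro: 0; S1 reads c0=0 → after 1×micro: 0; S2 reads c1=4 → after 1×micro: 3 ⇒ (c0=0, c1=0, c2=3)
[Jacobi] macro 6: S0 reads c2=3 → after 2×micro: 0; S1 reads c0=0 → after 1×micro: 3; S2 reads c1=0 → after 1×micro: 5 ⇒ (c0=0, c1=3, c2=5)
[Jacobi] macro 7: S0 reads c2=5 → after 2×micro: 0; S1 reads c0=0 → after 1×micro: 4; S2 reads c1=3 → after 1×micro: -2 ⇒ (c0=0, c1=4, c2=-2)
[Jacobi] macro 8: S0 reads c2=-2 → after 2×micro: 0; S1 reads c0=0 → after 1×micro: 0; S2 reads c1=4 → after 1×micro: 3 ⇒ (c0=0, c1=0, c2=3)
[Jacobi] macro 9: S0 reads c2=3 → after 2×micro: 0; S1 reads c0=0 → after 1×micro: 3; S2 reads c1=0 → after 1×micro: 5 ⇒ (c0=0, c1=3, c2=5)
[Gauss-Seidel] macro 1: S0 reads c2=3 → after 2×micro: 3; S1 reads c0=3 → after 1×micro: 3; S2 reads c1=3 → after 1×micro: -2 ⇒ (c0=3, c1=3, c2=-2)
[Gauss-Seidel] macro 2: S0 reads c2=-2 → after 2×micro: 2; S1 reads c0=2 → after 1×micro: 0; S2 reads c1=0 → after 1×micro: 5 ⇒ (c0=2, c1=0, c2=5)
[Gauss-Seidel] macro 3: S0 reads c2=5 → after 2×micro: 2; S1 reads c0=2 → after 1×micro: 4; S2 reads c1=4 → after 1×micro: 3 ⇒ (c0=2, c1=4, c2=3)
[Gauss-Seidel] macro 4: S0 reads c2=3 → after 2×micro: 4; S1 reads c0=4 → after 1×micro: 3; S2 reads c1=3 → after 1×micro: -2 ⇒ (c0=4, c1=3, c2=-2)
[Gauss-Seidel] macro 5: S0 reads c2=-2 → after 2×micro: 4; S1 reads c0=4 → after 1×micro: 3; S2 reads c1=3 → after 1×micro: -2 ⇒ (c0=4, c1=3, c2=-2)
[Gauss-Seidel] macro 6: S0 reads c2=-2 → after 2×micro: 4; S1 reads c0=4 → after 1×micro: 3; S2 reads c1=3 → after 1×micro: -2 ⇒ (c0=4, c1=3, c2=-2)
[Gauss-Seidel] macro 7: S0 reads c2=-2 → after 2×micro: 4; S1 reads c0=4 → after 1×micro: 3; S2 reads c1=3 → after 1×micro: -2 ⇒ (c0=4, c1=3, c2=-2)
[Gauss-Seidel] macro 8: S0 reads c2=-2 → after 2×micro: 4; S1 reads c0=4 → after 1×micro: 3; S2 reads c1=3 → after 1×micro: -2 ⇒ (c0=4, c1=3, c2=-2)
[Gauss-Seidel] macro 9: S0 reads c2=-2 → after 2×micro: 4; S1 reads c0=4 → after 1×micro: 3; S2 reads c1=3 → after 1×micro: -2 ⇒ (c0=4, c1=3, c2=-2)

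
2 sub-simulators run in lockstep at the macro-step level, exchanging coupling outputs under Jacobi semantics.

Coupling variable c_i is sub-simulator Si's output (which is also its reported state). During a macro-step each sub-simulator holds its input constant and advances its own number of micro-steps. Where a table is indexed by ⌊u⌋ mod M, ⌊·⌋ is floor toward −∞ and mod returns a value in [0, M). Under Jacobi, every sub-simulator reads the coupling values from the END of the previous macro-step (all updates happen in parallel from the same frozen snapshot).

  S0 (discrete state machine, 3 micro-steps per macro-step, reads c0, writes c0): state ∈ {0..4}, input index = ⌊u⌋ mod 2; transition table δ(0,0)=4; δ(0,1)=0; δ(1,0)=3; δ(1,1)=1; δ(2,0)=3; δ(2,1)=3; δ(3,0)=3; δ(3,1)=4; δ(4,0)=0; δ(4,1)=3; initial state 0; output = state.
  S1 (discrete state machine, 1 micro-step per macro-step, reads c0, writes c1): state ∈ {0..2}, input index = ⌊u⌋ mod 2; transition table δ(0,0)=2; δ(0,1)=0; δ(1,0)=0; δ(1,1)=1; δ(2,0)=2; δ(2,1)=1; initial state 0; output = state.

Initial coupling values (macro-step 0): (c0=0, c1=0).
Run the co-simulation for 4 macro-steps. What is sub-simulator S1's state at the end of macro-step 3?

macro 1: S0 reads c0=0 → after 3×micro: 4; S1 reads c0=0 → after 1×micro: 2 ⇒ (c0=4, c1=2)
macro 2: S0 reads c0=4 → after 3×micro: 0; S1 reads c0=4 → after 1×micro: 2 ⇒ (c0=0, c1=2)
macro 3: S0 reads c0=0 → after 3×micro: 4; S1 reads c0=0 → after 1×micro: 2 ⇒ (c0=4, c1=2)
macro 4: S0 reads c0=4 → after 3×micro: 0; S1 reads c0=4 → after 1×micro: 2 ⇒ (c0=0, c1=2)

S1 state at macro-step 3 = 2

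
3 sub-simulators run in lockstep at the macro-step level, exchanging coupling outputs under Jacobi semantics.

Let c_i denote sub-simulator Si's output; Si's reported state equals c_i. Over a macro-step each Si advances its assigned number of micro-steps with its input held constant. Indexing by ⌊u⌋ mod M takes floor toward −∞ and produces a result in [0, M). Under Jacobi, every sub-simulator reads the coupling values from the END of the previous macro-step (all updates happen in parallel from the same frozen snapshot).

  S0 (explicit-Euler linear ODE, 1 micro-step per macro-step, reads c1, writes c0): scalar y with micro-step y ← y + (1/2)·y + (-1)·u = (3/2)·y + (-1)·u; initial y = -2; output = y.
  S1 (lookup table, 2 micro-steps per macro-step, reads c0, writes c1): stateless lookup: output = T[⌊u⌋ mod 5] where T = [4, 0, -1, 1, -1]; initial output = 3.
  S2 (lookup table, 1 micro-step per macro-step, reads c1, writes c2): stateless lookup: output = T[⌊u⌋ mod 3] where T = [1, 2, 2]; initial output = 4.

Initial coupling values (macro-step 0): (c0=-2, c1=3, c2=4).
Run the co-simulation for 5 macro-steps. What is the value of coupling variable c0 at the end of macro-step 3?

macro 1: S0 reads c1=3 → after 1×micro: -6; S1 reads c0=-2 → after 2×micro: 1; S2 reads c1=3 → after 1×micro: 1 ⇒ (c0=-6, c1=1, c2=1)
macro 2: S0 reads c1=1 → after 1×micro: -10; S1 reads c0=-6 → after 2×micro: -1; S2 reads c1=1 → after 1×micro: 2 ⇒ (c0=-10, c1=-1, c2=2)
macro 3: S0 reads c1=-1 → after 1×micro: -14; S1 reads c0=-10 → after 2×micro: 4; S2 reads c1=-1 → after 1×micro: 2 ⇒ (c0=-14, c1=4, c2=2)
macro 4: S0 reads c1=4 → after 1×micro: -25; S1 reads c0=-14 → after 2×micro: 0; S2 reads c1=4 → after 1×micro: 2 ⇒ (c0=-25, c1=0, c2=2)
macro 5: S0 reads c1=0 → after 1×micro: -75/2; S1 reads c0=-25 → after 2×micro: 4; S2 reads c1=0 → after 1×micro: 1 ⇒ (c0=-75/2, c1=4, c2=1)

c0 at macro-step 3 = -14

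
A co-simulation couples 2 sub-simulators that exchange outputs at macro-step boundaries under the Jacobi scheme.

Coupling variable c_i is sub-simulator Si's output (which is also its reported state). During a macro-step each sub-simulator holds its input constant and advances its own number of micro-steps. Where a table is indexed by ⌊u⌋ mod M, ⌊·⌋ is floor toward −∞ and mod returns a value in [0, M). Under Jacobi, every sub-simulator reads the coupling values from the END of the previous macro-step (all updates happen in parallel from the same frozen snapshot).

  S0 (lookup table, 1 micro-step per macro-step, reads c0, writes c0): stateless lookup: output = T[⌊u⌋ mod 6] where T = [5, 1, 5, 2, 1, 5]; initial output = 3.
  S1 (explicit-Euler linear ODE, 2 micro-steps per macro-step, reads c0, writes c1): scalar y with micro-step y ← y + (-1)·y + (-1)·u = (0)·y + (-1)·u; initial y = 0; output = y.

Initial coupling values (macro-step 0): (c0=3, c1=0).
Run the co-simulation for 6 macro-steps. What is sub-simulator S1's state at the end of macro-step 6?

macro 1: S0 reads c0=3 → after 1×micro: 2; S1 reads c0=3 → after 2×micro: -3 ⇒ (c0=2, c1=-3)
macro 2: S0 reads c0=2 → after 1×micro: 5; S1 reads c0=2 → after 2×micro: -2 ⇒ (c0=5, c1=-2)
macro 3: S0 reads c0=5 → after 1×micro: 5; S1 reads c0=5 → after 2×micro: -5 ⇒ (c0=5, c1=-5)
macro 4: S0 reads c0=5 → after 1×micro: 5; S1 reads c0=5 → after 2×micro: -5 ⇒ (c0=5, c1=-5)
macro 5: S0 reads c0=5 → after 1×micro: 5; S1 reads c0=5 → after 2×micro: -5 ⇒ (c0=5, c1=-5)
macro 6: S0 reads c0=5 → after 1×micro: 5; S1 reads c0=5 → after 2×micro: -5 ⇒ (c0=5, c1=-5)

S1 state at macro-step 6 = -5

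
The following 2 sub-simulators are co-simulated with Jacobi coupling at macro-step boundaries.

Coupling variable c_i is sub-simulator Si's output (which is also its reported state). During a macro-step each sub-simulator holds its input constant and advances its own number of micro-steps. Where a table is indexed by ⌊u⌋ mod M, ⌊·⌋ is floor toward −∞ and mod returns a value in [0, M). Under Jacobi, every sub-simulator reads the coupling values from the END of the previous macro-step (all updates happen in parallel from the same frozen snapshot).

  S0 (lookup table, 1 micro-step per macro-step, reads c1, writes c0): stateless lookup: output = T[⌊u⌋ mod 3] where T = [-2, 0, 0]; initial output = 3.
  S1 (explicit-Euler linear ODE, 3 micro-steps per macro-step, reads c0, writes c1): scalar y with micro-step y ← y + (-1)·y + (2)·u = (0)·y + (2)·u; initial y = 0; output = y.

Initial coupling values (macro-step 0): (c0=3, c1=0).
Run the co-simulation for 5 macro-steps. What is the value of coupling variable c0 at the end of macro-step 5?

c0 at macro-step 5 = -2

macro 1: S0 reads c1=0 → after 1×micro: -2; S1 reads c0=3 → after 3×micro: 6 ⇒ (c0=-2, c1=6)
macro 2: S0 reads c1=6 → after 1×micro: -2; S1 reads c0=-2 → after 3×micro: -4 ⇒ (c0=-2, c1=-4)
macro 3: S0 reads c1=-4 → after 1×micro: 0; S1 reads c0=-2 → after 3×micro: -4 ⇒ (c0=0, c1=-4)
macro 4: S0 reads c1=-4 → after 1×micro: 0; S1 reads c0=0 → after 3×micro: 0 ⇒ (c0=0, c1=0)
macro 5: S0 reads c1=0 → after 1×micro: -2; S1 reads c0=0 → after 3×micro: 0 ⇒ (c0=-2, c1=0)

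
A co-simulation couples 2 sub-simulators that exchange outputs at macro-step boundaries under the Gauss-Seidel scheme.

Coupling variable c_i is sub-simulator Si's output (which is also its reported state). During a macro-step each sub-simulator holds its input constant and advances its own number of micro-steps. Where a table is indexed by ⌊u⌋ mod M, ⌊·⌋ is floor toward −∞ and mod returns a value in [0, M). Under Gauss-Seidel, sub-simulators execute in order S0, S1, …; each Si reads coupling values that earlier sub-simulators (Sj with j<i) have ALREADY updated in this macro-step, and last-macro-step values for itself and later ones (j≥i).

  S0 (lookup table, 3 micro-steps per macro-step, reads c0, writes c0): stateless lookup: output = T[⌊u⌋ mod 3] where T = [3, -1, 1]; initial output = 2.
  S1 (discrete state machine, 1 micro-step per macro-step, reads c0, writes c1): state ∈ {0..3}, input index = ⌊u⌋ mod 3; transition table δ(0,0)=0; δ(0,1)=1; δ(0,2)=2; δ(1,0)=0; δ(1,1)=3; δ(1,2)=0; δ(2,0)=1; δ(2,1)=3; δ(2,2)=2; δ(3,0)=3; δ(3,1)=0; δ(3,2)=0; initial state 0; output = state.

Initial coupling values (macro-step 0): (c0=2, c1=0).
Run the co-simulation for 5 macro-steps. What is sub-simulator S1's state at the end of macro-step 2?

macro 1: S0 reads c0=2 → after 3×micro: 1; S1 reads c0=1 → after 1×micro: 1 ⇒ (c0=1, c1=1)
macro 2: S0 reads c0=1 → after 3×micro: -1; S1 reads c0=-1 → after 1×micro: 0 ⇒ (c0=-1, c1=0)
macro 3: S0 reads c0=-1 → after 3×micro: 1; S1 reads c0=1 → after 1×micro: 1 ⇒ (c0=1, c1=1)
macro 4: S0 reads c0=1 → after 3×micro: -1; S1 reads c0=-1 → after 1×micro: 0 ⇒ (c0=-1, c1=0)
macro 5: S0 reads c0=-1 → after 3×micro: 1; S1 reads c0=1 → after 1×micro: 1 ⇒ (c0=1, c1=1)

S1 state at macro-step 2 = 0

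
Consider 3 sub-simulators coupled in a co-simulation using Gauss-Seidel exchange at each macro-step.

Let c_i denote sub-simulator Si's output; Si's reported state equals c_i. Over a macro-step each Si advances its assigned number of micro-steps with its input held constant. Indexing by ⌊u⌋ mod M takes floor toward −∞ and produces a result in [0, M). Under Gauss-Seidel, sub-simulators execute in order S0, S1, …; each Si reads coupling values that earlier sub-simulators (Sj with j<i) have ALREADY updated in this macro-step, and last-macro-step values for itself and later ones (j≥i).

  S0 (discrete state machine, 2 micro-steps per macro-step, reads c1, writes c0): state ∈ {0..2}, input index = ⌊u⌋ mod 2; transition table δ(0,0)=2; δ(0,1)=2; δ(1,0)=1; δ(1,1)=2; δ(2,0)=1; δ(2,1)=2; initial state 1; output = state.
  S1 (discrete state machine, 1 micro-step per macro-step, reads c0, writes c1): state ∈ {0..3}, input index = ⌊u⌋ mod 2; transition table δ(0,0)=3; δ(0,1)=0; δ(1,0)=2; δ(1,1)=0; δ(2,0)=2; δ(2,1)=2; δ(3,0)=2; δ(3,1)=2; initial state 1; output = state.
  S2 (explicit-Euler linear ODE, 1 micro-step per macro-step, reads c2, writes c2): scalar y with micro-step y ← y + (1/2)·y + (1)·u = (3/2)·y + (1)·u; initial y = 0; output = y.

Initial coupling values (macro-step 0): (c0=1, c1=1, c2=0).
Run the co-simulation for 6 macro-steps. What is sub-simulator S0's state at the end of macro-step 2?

S0 state at macro-step 2 = 1

macro 1: S0 reads c1=1 → after 2×micro: 2; S1 reads c0=2 → after 1×micro: 2; S2 reads c2=0 → after 1×micro: 0 ⇒ (c0=2, c1=2, c2=0)
macro 2: S0 reads c1=2 → after 2×micro: 1; S1 reads c0=1 → after 1×micro: 2; S2 reads c2=0 → after 1×micro: 0 ⇒ (c0=1, c1=2, c2=0)
macro 3: S0 reads c1=2 → after 2×micro: 1; S1 reads c0=1 → after 1×micro: 2; S2 reads c2=0 → after 1×micro: 0 ⇒ (c0=1, c1=2, c2=0)
macro 4: S0 reads c1=2 → after 2×micro: 1; S1 reads c0=1 → after 1×micro: 2; S2 reads c2=0 → after 1×micro: 0 ⇒ (c0=1, c1=2, c2=0)
macro 5: S0 reads c1=2 → after 2×micro: 1; S1 reads c0=1 → after 1×micro: 2; S2 reads c2=0 → after 1×micro: 0 ⇒ (c0=1, c1=2, c2=0)
macro 6: S0 reads c1=2 → after 2×micro: 1; S1 reads c0=1 → after 1×micro: 2; S2 reads c2=0 → after 1×micro: 0 ⇒ (c0=1, c1=2, c2=0)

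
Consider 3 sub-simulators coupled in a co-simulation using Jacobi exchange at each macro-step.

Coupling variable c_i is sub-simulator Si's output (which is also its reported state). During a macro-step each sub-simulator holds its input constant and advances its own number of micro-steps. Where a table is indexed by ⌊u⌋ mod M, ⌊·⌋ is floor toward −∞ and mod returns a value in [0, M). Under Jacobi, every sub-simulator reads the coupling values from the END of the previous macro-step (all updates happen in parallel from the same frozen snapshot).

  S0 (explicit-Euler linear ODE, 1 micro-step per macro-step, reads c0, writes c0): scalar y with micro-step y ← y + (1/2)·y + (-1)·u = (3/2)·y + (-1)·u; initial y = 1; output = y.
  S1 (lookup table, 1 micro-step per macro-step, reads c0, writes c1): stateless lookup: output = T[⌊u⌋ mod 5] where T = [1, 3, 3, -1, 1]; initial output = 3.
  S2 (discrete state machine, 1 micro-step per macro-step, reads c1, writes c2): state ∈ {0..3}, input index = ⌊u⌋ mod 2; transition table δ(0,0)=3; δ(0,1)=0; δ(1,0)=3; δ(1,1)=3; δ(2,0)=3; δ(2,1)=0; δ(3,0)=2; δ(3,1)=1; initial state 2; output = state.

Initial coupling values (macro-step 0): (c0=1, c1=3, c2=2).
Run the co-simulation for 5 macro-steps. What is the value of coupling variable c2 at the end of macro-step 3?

macro 1: S0 reads c0=1 → after 1×micro: 1/2; S1 reads c0=1 → after 1×micro: 3; S2 reads c1=3 → after 1×micro: 0 ⇒ (c0=1/2, c1=3, c2=0)
macro 2: S0 reads c0=1/2 → after 1×micro: 1/4; S1 reads c0=1/2 → after 1×micro: 1; S2 reads c1=3 → after 1×micro: 0 ⇒ (c0=1/4, c1=1, c2=0)
macro 3: S0 reads c0=1/4 → after 1×micro: 1/8; S1 reads c0=1/4 → after 1×micro: 1; S2 reads c1=1 → after 1×micro: 0 ⇒ (c0=1/8, c1=1, c2=0)
macro 4: S0 reads c0=1/8 → after 1×micro: 1/16; S1 reads c0=1/8 → after 1×micro: 1; S2 reads c1=1 → after 1×micro: 0 ⇒ (c0=1/16, c1=1, c2=0)
macro 5: S0 reads c0=1/16 → after 1×micro: 1/32; S1 reads c0=1/16 → after 1×micro: 1; S2 reads c1=1 → after 1×micro: 0 ⇒ (c0=1/32, c1=1, c2=0)

c2 at macro-step 3 = 0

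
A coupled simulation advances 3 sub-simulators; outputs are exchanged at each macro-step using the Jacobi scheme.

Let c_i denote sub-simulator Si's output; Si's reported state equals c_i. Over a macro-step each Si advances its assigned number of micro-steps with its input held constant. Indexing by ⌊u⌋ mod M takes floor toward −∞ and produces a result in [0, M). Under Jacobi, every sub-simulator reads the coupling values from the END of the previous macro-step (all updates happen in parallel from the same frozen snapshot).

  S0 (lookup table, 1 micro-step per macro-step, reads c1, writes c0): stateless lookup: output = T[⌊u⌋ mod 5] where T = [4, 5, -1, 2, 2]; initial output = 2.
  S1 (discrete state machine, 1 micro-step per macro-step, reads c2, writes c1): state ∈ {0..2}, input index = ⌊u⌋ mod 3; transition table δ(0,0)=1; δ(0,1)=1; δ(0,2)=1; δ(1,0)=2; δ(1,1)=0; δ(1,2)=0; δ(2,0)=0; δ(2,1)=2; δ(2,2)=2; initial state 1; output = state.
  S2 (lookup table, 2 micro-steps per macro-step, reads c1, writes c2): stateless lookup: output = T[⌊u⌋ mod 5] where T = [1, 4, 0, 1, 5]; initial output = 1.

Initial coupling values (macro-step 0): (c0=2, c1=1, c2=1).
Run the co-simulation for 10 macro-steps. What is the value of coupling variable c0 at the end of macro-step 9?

macro 1: S0 reads c1=1 → after 1×micro: 5; S1 reads c2=1 → after 1×micro: 0; S2 reads c1=1 → after 2×micro: 4 ⇒ (c0=5, c1=0, c2=4)
macro 2: S0 reads c1=0 → after 1×micro: 4; S1 reads c2=4 → after 1×micro: 1; S2 reads c1=0 → after 2×micro: 1 ⇒ (c0=4, c1=1, c2=1)
macro 3: S0 reads c1=1 → after 1×micro: 5; S1 reads c2=1 → after 1×micro: 0; S2 reads c1=1 → after 2×micro: 4 ⇒ (c0=5, c1=0, c2=4)
macro 4: S0 reads c1=0 → after 1×micro: 4; S1 reads c2=4 → after 1×micro: 1; S2 reads c1=0 → after 2×micro: 1 ⇒ (c0=4, c1=1, c2=1)
macro 5: S0 reads c1=1 → after 1×micro: 5; S1 reads c2=1 → after 1×micro: 0; S2 reads c1=1 → after 2×micro: 4 ⇒ (c0=5, c1=0, c2=4)
macro 6: S0 reads c1=0 → after 1×micro: 4; S1 reads c2=4 → after 1×micro: 1; S2 reads c1=0 → after 2×micro: 1 ⇒ (c0=4, c1=1, c2=1)
macro 7: S0 reads c1=1 → after 1×micro: 5; S1 reads c2=1 → after 1×micro: 0; S2 reads c1=1 → after 2×micro: 4 ⇒ (c0=5, c1=0, c2=4)
macro 8: S0 reads c1=0 → after 1×micro: 4; S1 reads c2=4 → after 1×micro: 1; S2 reads c1=0 → after 2×micro: 1 ⇒ (c0=4, c1=1, c2=1)
macro 9: S0 reads c1=1 → after 1×micro: 5; S1 reads c2=1 → after 1×micro: 0; S2 reads c1=1 → after 2×micro: 4 ⇒ (c0=5, c1=0, c2=4)
macro 10: S0 reads c1=0 → after 1×micro: 4; S1 reads c2=4 → after 1×micro: 1; S2 reads c1=0 → after 2×micro: 1 ⇒ (c0=4, c1=1, c2=1)

c0 at macro-step 9 = 5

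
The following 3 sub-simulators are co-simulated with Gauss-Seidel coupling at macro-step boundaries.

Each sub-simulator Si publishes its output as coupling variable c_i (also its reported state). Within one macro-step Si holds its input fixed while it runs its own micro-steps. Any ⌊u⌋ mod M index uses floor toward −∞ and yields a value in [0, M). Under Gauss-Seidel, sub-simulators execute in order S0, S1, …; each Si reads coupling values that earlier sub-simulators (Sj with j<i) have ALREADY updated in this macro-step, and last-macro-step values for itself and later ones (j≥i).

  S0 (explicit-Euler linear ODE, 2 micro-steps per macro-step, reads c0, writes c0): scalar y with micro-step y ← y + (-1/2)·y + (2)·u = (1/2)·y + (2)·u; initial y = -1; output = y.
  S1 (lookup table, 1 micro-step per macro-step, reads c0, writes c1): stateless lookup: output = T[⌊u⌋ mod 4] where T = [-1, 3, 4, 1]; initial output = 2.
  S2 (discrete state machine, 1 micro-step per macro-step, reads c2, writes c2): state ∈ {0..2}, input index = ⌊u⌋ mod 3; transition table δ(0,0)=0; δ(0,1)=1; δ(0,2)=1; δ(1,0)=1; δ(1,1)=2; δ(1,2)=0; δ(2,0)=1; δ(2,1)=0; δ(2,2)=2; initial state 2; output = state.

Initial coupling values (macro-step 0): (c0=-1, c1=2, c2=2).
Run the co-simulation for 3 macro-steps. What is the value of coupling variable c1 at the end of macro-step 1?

c1 at macro-step 1 = -1

macro 1: S0 reads c0=-1 → after 2×micro: -13/4; S1 reads c0=-13/4 → after 1×micro: -1; S2 reads c2=2 → after 1×micro: 2 ⇒ (c0=-13/4, c1=-1, c2=2)
macro 2: S0 reads c0=-13/4 → after 2×micro: -169/16; S1 reads c0=-169/16 → after 1×micro: 3; S2 reads c2=2 → after 1×micro: 2 ⇒ (c0=-169/16, c1=3, c2=2)
macro 3: S0 reads c0=-169/16 → after 2×micro: -2197/64; S1 reads c0=-2197/64 → after 1×micro: 3; S2 reads c2=2 → after 1×micro: 2 ⇒ (c0=-2197/64, c1=3, c2=2)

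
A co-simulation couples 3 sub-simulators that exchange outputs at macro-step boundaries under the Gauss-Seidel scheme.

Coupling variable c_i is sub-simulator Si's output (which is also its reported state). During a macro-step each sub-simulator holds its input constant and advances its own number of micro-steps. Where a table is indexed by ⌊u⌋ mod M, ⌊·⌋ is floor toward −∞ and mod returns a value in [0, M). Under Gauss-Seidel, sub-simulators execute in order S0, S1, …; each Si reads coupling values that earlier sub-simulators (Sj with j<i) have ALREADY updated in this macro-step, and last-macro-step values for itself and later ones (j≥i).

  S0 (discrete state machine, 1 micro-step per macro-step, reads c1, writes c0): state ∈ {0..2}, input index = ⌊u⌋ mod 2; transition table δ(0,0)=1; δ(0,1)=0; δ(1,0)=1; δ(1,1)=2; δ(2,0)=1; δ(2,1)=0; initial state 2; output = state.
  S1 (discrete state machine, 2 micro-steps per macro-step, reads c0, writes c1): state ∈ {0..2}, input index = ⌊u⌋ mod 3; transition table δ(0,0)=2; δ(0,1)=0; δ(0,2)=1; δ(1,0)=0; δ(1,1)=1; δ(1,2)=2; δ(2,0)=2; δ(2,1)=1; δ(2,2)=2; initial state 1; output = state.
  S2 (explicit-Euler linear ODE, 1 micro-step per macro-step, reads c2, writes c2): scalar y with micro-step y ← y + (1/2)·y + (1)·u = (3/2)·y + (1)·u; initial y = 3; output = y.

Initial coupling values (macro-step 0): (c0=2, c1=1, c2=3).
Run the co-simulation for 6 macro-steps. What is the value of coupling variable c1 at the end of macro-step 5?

macro 1: S0 reads c1=1 → after 1×micro: 0; S1 reads c0=0 → after 2×micro: 2; S2 reads c2=3 → after 1×micro: 15/2 ⇒ (c0=0, c1=2, c2=15/2)
macro 2: S0 reads c1=2 → after 1×micro: 1; S1 reads c0=1 → after 2×micro: 1; S2 reads c2=15/2 → after 1×micro: 75/4 ⇒ (c0=1, c1=1, c2=75/4)
macro 3: S0 reads c1=1 → after 1×micro: 2; S1 reads c0=2 → after 2×micro: 2; S2 reads c2=75/4 → after 1×micro: 375/8 ⇒ (c0=2, c1=2, c2=375/8)
macro 4: S0 reads c1=2 → after 1×micro: 1; S1 reads c0=1 → after 2×micro: 1; S2 reads c2=375/8 → after 1×micro: 1875/16 ⇒ (c0=1, c1=1, c2=1875/16)
macro 5: S0 reads c1=1 → after 1×micro: 2; S1 reads c0=2 → after 2×micro: 2; S2 reads c2=1875/16 → after 1×micro: 9375/32 ⇒ (c0=2, c1=2, c2=9375/32)
macro 6: S0 reads c1=2 → after 1×micro: 1; S1 reads c0=1 → after 2×micro: 1; S2 reads c2=9375/32 → after 1×micro: 46875/64 ⇒ (c0=1, c1=1, c2=46875/64)

c1 at macro-step 5 = 2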